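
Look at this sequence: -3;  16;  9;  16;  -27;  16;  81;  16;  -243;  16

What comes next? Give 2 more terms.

Odd-indexed and even-indexed terms follow separate rules.
Track A: -3, 9, -27, 81, -243. Multiplying by -3 each time.
Track B: 16, 16, 16, 16, 16. Always 16.
Position 11 → track A, term 6 = 729.
The 12th slot belongs to track B; its 6th term is 16.

729, 16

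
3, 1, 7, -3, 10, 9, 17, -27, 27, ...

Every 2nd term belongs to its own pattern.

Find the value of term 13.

The terms cycle through 2 interleaved subsequences.
Track A: 3, 7, 10, 17, 27 — a Fibonacci-like recurrence a_n = a_{n-1} + a_{n-2}.
Track B: 1, -3, 9, -27 — geometric with ratio -3.
Position 13 falls in track A as its term 7, giving 71.

71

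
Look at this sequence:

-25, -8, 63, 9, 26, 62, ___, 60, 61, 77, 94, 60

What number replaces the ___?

43

Positions follow the repeating pattern AAB; grouping by letter gives 2 tracks.
Track A: -25, -8, 9, 26, ?, 60, 77, 94. Arithmetic with common difference +17.
Track B: 63, 62, 61, 60. Linear: a_n = 64 − n.
So the missing entry in track A is 43.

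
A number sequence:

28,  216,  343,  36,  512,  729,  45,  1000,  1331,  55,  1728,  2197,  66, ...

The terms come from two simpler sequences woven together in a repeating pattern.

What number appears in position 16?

78

Reading positions in blocks of 3 reveals the pattern ABB — 2 tracks woven together.
Subsequence A: 28, 36, 45, 55, 66 — triangular numbers n(n+1)/2 for n = 7, 8, ….
Subsequence B: 216, 343, 512, 729, 1000, 1331, 1728, 2197 — consecutive cubes n³ from n = 6.
Term 16 comes from subsequence A (its 6th entry): 78.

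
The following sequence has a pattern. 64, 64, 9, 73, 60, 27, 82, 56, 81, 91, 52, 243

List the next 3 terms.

Read the sequence 3 terms at a time; column i is its own pattern.
Track A: 64, 73, 82, 91. Adding 9 each time.
Track B: 64, 60, 56, 52. Arithmetic, step −4.
Track C: 9, 27, 81, 243. Successive powers of 3.
The 13th slot belongs to track A; its 5th term is 100.
Term 14 comes from track B (its 5th entry): 48.
Position 15 falls in track C as its term 5, giving 729.

100, 48, 729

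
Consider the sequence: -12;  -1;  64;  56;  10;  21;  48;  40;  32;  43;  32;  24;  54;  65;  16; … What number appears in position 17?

76

The slot pattern repeats as AABB (period 4), so there are 2 interleaved tracks.
Stream A: -12, -1, 10, 21, 32, 43, 54, 65 (arithmetic, step +11).
Stream B: 64, 56, 48, 40, 32, 24, 16 (arithmetic, step −8).
Position 17 → stream A, term 9 = 76.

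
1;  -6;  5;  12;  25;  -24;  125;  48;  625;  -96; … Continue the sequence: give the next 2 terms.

3125, 192

Odd-indexed and even-indexed terms follow separate rules.
Track A: 1, 5, 25, 125, 625 — powers 5^0, 5^1, 5^2, ….
Track B: -6, 12, -24, 48, -96 — geometric with ratio -2.
Position 11 falls in track A as its term 6, giving 3125.
Position 12 falls in track B as its term 6, giving 192.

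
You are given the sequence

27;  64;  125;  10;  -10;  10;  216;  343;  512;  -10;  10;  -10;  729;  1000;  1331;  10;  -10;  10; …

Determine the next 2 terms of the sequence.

1728, 2197

The slot pattern repeats as AAABBB (period 6), so there are 2 interleaved tracks.
Stream A = 27, 64, 125, 216, 343, 512, 729, 1000, 1331: perfect cubes starting at 3³.
Stream B = 10, -10, 10, -10, 10, -10, 10, -10, 10: oscillating between 10 and -10.
Position 19 → stream A, term 10 = 1728.
Position 20 falls in stream A as its term 11, giving 2197.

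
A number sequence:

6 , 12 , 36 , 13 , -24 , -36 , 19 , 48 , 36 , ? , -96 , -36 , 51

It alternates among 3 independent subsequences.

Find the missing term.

32

The terms cycle through 3 interleaved subsequences.
Subsequence A = 6, 13, 19, ?, 51: each term equals the sum of the previous two.
Subsequence B = 12, -24, 48, -96: geometric with ratio -2.
Subsequence C = 36, -36, 36, -36: oscillating between 36 and -36.
Filling subsequence A at index 4 by its rule yields 32.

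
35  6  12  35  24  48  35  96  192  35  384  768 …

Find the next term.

Reading positions in blocks of 3 reveals the pattern ABB — 2 tracks woven together.
Track A: 35, 35, 35, 35 (constant 35).
Track B: 6, 12, 24, 48, 96, 192, 384, 768 (geometric, ×2 each step).
The 13th slot belongs to track A; its 5th term is 35.

35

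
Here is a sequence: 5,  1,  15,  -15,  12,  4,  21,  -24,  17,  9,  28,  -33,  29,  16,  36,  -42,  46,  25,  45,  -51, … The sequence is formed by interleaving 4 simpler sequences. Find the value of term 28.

Split by position mod 4 into 4 tracks.
Stream A: 5, 12, 17, 29, 46. Each term equals the sum of the previous two.
Stream B: 1, 4, 9, 16, 25. The squares 1², 2², 3², ….
Stream C: 15, 21, 28, 36, 45. The triangular numbers T_5, T_6, ….
Stream D: -15, -24, -33, -42, -51. Arithmetic with common difference −9.
Position 28 falls in stream D as its term 7, giving -69.

-69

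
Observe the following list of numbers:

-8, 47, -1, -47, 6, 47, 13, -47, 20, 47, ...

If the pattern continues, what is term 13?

34

The terms cycle through 2 interleaved subsequences.
Subsequence A: -8, -1, 6, 13, 20. Arithmetic, step +7.
Subsequence B: 47, -47, 47, -47, 47. The oscillation 47·(−1)^(n+1).
Position 13 → subsequence A, term 7 = 34.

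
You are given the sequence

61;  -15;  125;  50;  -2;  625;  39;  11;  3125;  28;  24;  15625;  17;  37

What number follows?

78125

Read the sequence 3 terms at a time; column i is its own pattern.
Track A: 61, 50, 39, 28, 17. Arithmetic, step −11.
Track B: -15, -2, 11, 24, 37. Linear: a_n = -28 + 13·n.
Track C: 125, 625, 3125, 15625. Powers of 5.
Position 15 falls in track C as its term 5, giving 78125.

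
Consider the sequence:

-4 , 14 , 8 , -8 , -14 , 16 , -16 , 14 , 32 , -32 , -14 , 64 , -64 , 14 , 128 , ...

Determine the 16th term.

The terms cycle through 3 interleaved subsequences.
Stream A is -4, -8, -16, -32, -64, which is geometric, ×2 each step.
Stream B is 14, -14, 14, -14, 14, which is the oscillation 14·(−1)^(n+1).
Stream C is 8, 16, 32, 64, 128, which is powers of 2.
Term 16 comes from stream A (its 6th entry): -128.

-128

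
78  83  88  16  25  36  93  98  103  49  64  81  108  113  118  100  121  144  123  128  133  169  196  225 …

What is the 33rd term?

The slot pattern repeats as AAABBB (period 6), so there are 2 interleaved tracks.
Subsequence A is 78, 83, 88, 93, 98, 103, 108, 113, 118, 123, 128, 133, which is arithmetic with common difference +5.
Subsequence B is 16, 25, 36, 49, 64, 81, 100, 121, 144, 169, 196, 225, which is the squares 4², 5², 6², ….
The 33rd slot belongs to subsequence A; its 18th term is 163.

163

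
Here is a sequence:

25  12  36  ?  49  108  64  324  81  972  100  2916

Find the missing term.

Positions 1, 3, 5, … form one subsequence and positions 2, 4, 6, … form another.
Track A: 25, 36, 49, 64, 81, 100 (consecutive squares n² from n = 5).
Track B: 12, ?, 108, 324, 972, 2916 (a geometric progression (common ratio 3)).
So the missing entry in track B is 36.

36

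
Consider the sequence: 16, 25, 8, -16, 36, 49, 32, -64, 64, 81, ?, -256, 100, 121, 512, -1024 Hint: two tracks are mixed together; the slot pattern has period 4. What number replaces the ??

128

Reading positions in blocks of 4 reveals the pattern AABB — 2 tracks woven together.
Track A = 16, 25, 36, 49, 64, 81, 100, 121: consecutive squares n² from n = 4.
Track B = 8, -16, 32, -64, ?, -256, 512, -1024: a geometric progression (common ratio -2).
Filling track B at index 5 by its rule yields 128.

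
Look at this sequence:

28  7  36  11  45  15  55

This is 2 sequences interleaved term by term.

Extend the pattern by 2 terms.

19, 66

Odd-indexed and even-indexed terms follow separate rules.
Track A: 28, 36, 45, 55 (triangular numbers starting at T_7).
Track B: 7, 11, 15 (arithmetic with common difference +4).
Position 8 falls in track B as its term 4, giving 19.
The 9th slot belongs to track A; its 5th term is 66.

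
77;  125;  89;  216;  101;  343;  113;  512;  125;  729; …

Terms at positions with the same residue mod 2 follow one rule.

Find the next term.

Taking every 2nd term gives 2 separate tracks.
Stream A: 77, 89, 101, 113, 125 (arithmetic with common difference +12).
Stream B: 125, 216, 343, 512, 729 (the cubes 5³, 6³, 7³, …).
The 11th slot belongs to stream A; its 6th term is 137.

137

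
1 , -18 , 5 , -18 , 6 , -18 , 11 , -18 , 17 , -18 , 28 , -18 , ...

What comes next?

45

Odd-indexed and even-indexed terms follow separate rules.
Stream A is 1, 5, 6, 11, 17, 28, which is each term equals the sum of the previous two.
Stream B is -18, -18, -18, -18, -18, -18, which is constant -18.
Position 13 falls in stream A as its term 7, giving 45.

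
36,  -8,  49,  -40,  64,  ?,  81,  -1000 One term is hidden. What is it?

Split by position mod 2 into 2 tracks.
Track A: 36, 49, 64, 81. The squares 6², 7², 8², ….
Track B: -8, -40, ?, -1000. Multiplying by 5 each time.
So the missing entry in track B is -200.

-200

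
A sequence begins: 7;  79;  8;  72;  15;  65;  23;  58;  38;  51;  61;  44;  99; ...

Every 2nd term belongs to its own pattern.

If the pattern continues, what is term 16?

Taking every 2nd term gives 2 separate tracks.
Track A: 7, 8, 15, 23, 38, 61, 99. Each term equals the sum of the previous two.
Track B: 79, 72, 65, 58, 51, 44. Arithmetic, step −7.
Position 16 falls in track B as its term 8, giving 30.

30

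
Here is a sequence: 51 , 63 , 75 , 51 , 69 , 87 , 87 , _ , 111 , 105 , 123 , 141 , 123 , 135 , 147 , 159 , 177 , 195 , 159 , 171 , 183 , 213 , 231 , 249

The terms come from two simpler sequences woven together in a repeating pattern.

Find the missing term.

Positions follow the repeating pattern AAABBB; grouping by letter gives 2 tracks.
Subsequence A: 51, 63, 75, 87, ?, 111, 123, 135, 147, 159, 171, 183 (arithmetic with common difference +12).
Subsequence B: 51, 69, 87, 105, 123, 141, 159, 177, 195, 213, 231, 249 (adding 18 each time).
So the missing entry in subsequence A is 99.

99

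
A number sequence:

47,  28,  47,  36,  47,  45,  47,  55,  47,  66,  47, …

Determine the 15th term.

47

Odd-indexed and even-indexed terms follow separate rules.
Track A: 47, 47, 47, 47, 47, 47 (constant 47).
Track B: 28, 36, 45, 55, 66 (triangular numbers n(n+1)/2 for n = 7, 8, …).
The 15th slot belongs to track A; its 8th term is 47.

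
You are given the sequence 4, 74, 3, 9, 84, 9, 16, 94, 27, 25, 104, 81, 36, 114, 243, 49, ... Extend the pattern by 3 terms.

Taking every 3rd term gives 3 separate tracks.
Track A: 4, 9, 16, 25, 36, 49 — perfect squares starting at 2².
Track B: 74, 84, 94, 104, 114 — arithmetic with common difference +10.
Track C: 3, 9, 27, 81, 243 — successive powers of 3.
The 17th slot belongs to track B; its 6th term is 124.
The 18th slot belongs to track C; its 6th term is 729.
Term 19 comes from track A (its 7th entry): 64.

124, 729, 64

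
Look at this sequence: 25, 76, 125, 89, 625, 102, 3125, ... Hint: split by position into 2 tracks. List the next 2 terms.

115, 15625

Split by position mod 2 into 2 tracks.
Stream A is 25, 125, 625, 3125, which is successive powers of 5.
Stream B is 76, 89, 102, which is linear: a_n = 63 + 13·n.
Position 8 → stream B, term 4 = 115.
Position 9 falls in stream A as its term 5, giving 15625.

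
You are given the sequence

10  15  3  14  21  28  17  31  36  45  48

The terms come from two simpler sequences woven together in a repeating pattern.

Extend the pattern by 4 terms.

Positions follow the repeating pattern AABB; grouping by letter gives 2 tracks.
Track A is 10, 15, 21, 28, 36, 45, which is the triangular numbers T_4, T_5, ….
Track B is 3, 14, 17, 31, 48, which is a Fibonacci-like recurrence a_n = a_{n-1} + a_{n-2}.
The 12th slot belongs to track B; its 6th term is 79.
Term 13 comes from track A (its 7th entry): 55.
The 14th slot belongs to track A; its 8th term is 66.
Term 15 comes from track B (its 7th entry): 127.

79, 55, 66, 127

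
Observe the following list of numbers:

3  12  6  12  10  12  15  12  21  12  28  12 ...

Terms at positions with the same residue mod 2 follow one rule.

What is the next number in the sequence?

The terms cycle through 2 interleaved subsequences.
Stream A: 3, 6, 10, 15, 21, 28 — triangular numbers n(n+1)/2 for n = 2, 3, ….
Stream B: 12, 12, 12, 12, 12, 12 — constant 12.
The 13th slot belongs to stream A; its 7th term is 36.

36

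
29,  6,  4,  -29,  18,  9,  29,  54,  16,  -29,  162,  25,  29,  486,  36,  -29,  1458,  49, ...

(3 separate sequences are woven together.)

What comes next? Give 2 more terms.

29, 4374

The terms cycle through 3 interleaved subsequences.
Track A: 29, -29, 29, -29, 29, -29 (alternating ±29).
Track B: 6, 18, 54, 162, 486, 1458 (a geometric progression (common ratio 3)).
Track C: 4, 9, 16, 25, 36, 49 (perfect squares starting at 2²).
Term 19 comes from track A (its 7th entry): 29.
Position 20 → track B, term 7 = 4374.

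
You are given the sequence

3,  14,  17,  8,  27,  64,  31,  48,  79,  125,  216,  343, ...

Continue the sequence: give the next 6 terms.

Reading positions in blocks of 6 reveals the pattern AAABBB — 2 tracks woven together.
Track A: 3, 14, 17, 31, 48, 79 (each term equals the sum of the previous two).
Track B: 8, 27, 64, 125, 216, 343 (the cubes 2³, 3³, 4³, …).
Term 13 comes from track A (its 7th entry): 127.
Position 14 → track A, term 8 = 206.
Position 15 falls in track A as its term 9, giving 333.
Position 16 → track B, term 7 = 512.
Position 17 → track B, term 8 = 729.
The 18th slot belongs to track B; its 9th term is 1000.

127, 206, 333, 512, 729, 1000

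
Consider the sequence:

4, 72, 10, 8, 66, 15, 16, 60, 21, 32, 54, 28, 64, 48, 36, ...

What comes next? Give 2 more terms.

128, 42

Read the sequence 3 terms at a time; column i is its own pattern.
Stream A = 4, 8, 16, 32, 64: multiplying by 2 each time.
Stream B = 72, 66, 60, 54, 48: arithmetic, step −6.
Stream C = 10, 15, 21, 28, 36: the triangular numbers T_4, T_5, ….
Position 16 → stream A, term 6 = 128.
Term 17 comes from stream B (its 6th entry): 42.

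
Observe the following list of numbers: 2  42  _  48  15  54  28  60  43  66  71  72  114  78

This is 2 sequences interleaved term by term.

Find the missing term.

Taking every 2nd term gives 2 separate tracks.
Track A: 2, ?, 15, 28, 43, 71, 114. Each term equals the sum of the previous two.
Track B: 42, 48, 54, 60, 66, 72, 78. Arithmetic with common difference +6.
Track A's pattern makes the blank 13.

13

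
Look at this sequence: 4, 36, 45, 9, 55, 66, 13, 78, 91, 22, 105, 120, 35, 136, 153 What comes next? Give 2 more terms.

57, 171

Positions follow the repeating pattern ABB; grouping by letter gives 2 tracks.
Track A is 4, 9, 13, 22, 35, which is a Fibonacci-like recurrence a_n = a_{n-1} + a_{n-2}.
Track B is 36, 45, 55, 66, 78, 91, 105, 120, 136, 153, which is the triangular numbers T_8, T_9, ….
Position 16 → track A, term 6 = 57.
Position 17 → track B, term 11 = 171.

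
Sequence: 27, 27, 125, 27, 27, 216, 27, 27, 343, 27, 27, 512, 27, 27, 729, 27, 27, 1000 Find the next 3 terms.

The slot pattern repeats as AAB (period 3), so there are 2 interleaved tracks.
Stream A: 27, 27, 27, 27, 27, 27, 27, 27, 27, 27, 27, 27 — constant 27.
Stream B: 125, 216, 343, 512, 729, 1000 — consecutive cubes n³ from n = 5.
Position 19 → stream A, term 13 = 27.
The 20th slot belongs to stream A; its 14th term is 27.
Position 21 falls in stream B as its term 7, giving 1331.

27, 27, 1331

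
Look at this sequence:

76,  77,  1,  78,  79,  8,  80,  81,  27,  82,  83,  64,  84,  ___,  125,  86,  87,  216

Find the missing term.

85

Reading positions in blocks of 3 reveals the pattern AAB — 2 tracks woven together.
Track A: 76, 77, 78, 79, 80, 81, 82, 83, 84, ?, 86, 87 — linear: a_n = 75 + n.
Track B: 1, 8, 27, 64, 125, 216 — consecutive cubes n³ from n = 1.
Track A's pattern makes the blank 85.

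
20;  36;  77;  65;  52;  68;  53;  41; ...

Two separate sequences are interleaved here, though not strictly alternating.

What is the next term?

Reading positions in blocks of 4 reveals the pattern AABB — 2 tracks woven together.
Stream A: 20, 36, 52, 68 (linear: a_n = 4 + 16·n).
Stream B: 77, 65, 53, 41 (linear: a_n = 89 − 12·n).
Position 9 → stream A, term 5 = 84.

84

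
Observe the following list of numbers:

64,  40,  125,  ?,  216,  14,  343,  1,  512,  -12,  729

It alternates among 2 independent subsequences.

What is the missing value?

27

Split by position mod 2 into 2 tracks.
Track A = 64, 125, 216, 343, 512, 729: perfect cubes starting at 4³.
Track B = 40, ?, 14, 1, -12: arithmetic, step −13.
So the missing entry in track B is 27.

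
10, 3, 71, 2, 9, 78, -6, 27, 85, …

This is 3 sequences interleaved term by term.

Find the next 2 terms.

-14, 81

Taking every 3rd term gives 3 separate tracks.
Subsequence A: 10, 2, -6 — arithmetic, step −8.
Subsequence B: 3, 9, 27 — successive powers of 3.
Subsequence C: 71, 78, 85 — linear: a_n = 64 + 7·n.
Position 10 → subsequence A, term 4 = -14.
The 11th slot belongs to subsequence B; its 4th term is 81.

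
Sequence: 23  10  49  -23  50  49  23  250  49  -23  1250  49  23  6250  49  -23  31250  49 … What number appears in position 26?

3906250

Split by position mod 3: positions 1, 4, 7, … form one track, and each other residue class forms its own.
Track A: 23, -23, 23, -23, 23, -23. The oscillation 23·(−1)^(n+1).
Track B: 10, 50, 250, 1250, 6250, 31250. Geometric with ratio 5.
Track C: 49, 49, 49, 49, 49, 49. Constant 49.
Position 26 → track B, term 9 = 3906250.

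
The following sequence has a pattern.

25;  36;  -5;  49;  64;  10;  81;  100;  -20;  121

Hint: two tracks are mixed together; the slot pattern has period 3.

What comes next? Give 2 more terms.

144, 40

Positions follow the repeating pattern AAB; grouping by letter gives 2 tracks.
Track A = 25, 36, 49, 64, 81, 100, 121: perfect squares starting at 5².
Track B = -5, 10, -20: multiplying by -2 each time.
The 11th slot belongs to track A; its 8th term is 144.
Term 12 comes from track B (its 4th entry): 40.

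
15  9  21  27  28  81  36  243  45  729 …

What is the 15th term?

78

Taking every 2nd term gives 2 separate tracks.
Track A: 15, 21, 28, 36, 45. The triangular numbers T_5, T_6, ….
Track B: 9, 27, 81, 243, 729. Powers of 3.
Position 15 falls in track A as its term 8, giving 78.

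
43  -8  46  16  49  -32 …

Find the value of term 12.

256

Split by position mod 2 into 2 tracks.
Subsequence A: 43, 46, 49 — arithmetic with common difference +3.
Subsequence B: -8, 16, -32 — multiplying by -2 each time.
Term 12 comes from subsequence B (its 6th entry): 256.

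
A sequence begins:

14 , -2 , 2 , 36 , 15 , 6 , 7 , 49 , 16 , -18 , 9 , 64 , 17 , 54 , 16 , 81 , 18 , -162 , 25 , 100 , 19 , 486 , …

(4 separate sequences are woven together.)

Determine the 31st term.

107

The terms cycle through 4 interleaved subsequences.
Track A: 14, 15, 16, 17, 18, 19 (arithmetic with common difference +1).
Track B: -2, 6, -18, 54, -162, 486 (geometric with ratio -3).
Track C: 2, 7, 9, 16, 25 (each term equals the sum of the previous two).
Track D: 36, 49, 64, 81, 100 (the squares 6², 7², 8², …).
Position 31 → track C, term 8 = 107.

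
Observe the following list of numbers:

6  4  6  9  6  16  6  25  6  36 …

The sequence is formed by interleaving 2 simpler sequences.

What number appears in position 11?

Positions 1, 3, 5, … form one subsequence and positions 2, 4, 6, … form another.
Track A is 6, 6, 6, 6, 6, which is constant 6.
Track B is 4, 9, 16, 25, 36, which is perfect squares starting at 2².
Position 11 falls in track A as its term 6, giving 6.

6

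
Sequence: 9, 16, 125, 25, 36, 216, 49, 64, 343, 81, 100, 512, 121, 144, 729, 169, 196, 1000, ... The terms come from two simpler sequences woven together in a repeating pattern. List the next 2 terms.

Positions follow the repeating pattern AAB; grouping by letter gives 2 tracks.
Track A is 9, 16, 25, 36, 49, 64, 81, 100, 121, 144, 169, 196, which is perfect squares starting at 3².
Track B is 125, 216, 343, 512, 729, 1000, which is consecutive cubes n³ from n = 5.
The 19th slot belongs to track A; its 13th term is 225.
The 20th slot belongs to track A; its 14th term is 256.

225, 256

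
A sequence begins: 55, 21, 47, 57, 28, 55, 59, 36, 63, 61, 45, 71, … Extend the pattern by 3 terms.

Split by position mod 3 into 3 tracks.
Subsequence A is 55, 57, 59, 61, which is arithmetic with common difference +2.
Subsequence B is 21, 28, 36, 45, which is the triangular numbers T_6, T_7, ….
Subsequence C is 47, 55, 63, 71, which is adding 8 each time.
Position 13 → subsequence A, term 5 = 63.
Position 14 → subsequence B, term 5 = 55.
The 15th slot belongs to subsequence C; its 5th term is 79.

63, 55, 79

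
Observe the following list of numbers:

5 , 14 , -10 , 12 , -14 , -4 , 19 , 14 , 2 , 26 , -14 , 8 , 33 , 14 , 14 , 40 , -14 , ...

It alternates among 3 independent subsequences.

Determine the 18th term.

The terms cycle through 3 interleaved subsequences.
Subsequence A: 5, 12, 19, 26, 33, 40 — adding 7 each time.
Subsequence B: 14, -14, 14, -14, 14, -14 — oscillating between 14 and -14.
Subsequence C: -10, -4, 2, 8, 14 — linear: a_n = -16 + 6·n.
The 18th slot belongs to subsequence C; its 6th term is 20.

20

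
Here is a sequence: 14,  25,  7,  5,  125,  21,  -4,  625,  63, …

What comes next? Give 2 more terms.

The terms cycle through 3 interleaved subsequences.
Track A: 14, 5, -4 (linear: a_n = 23 − 9·n).
Track B: 25, 125, 625 (successive powers of 5).
Track C: 7, 21, 63 (geometric, ×3 each step).
The 10th slot belongs to track A; its 4th term is -13.
Position 11 → track B, term 4 = 3125.

-13, 3125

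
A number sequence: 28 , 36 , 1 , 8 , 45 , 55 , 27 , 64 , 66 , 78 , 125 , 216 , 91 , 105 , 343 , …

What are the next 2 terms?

512, 120

Positions follow the repeating pattern AABB; grouping by letter gives 2 tracks.
Stream A: 28, 36, 45, 55, 66, 78, 91, 105. Triangular numbers starting at T_7.
Stream B: 1, 8, 27, 64, 125, 216, 343. Perfect cubes starting at 1³.
Term 16 comes from stream B (its 8th entry): 512.
The 17th slot belongs to stream A; its 9th term is 120.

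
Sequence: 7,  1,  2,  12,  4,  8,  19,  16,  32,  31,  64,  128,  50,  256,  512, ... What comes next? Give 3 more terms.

Positions follow the repeating pattern ABB; grouping by letter gives 2 tracks.
Subsequence A = 7, 12, 19, 31, 50: a Fibonacci-like recurrence a_n = a_{n-1} + a_{n-2}.
Subsequence B = 1, 2, 4, 8, 16, 32, 64, 128, 256, 512: successive powers of 2.
Position 16 → subsequence A, term 6 = 81.
Position 17 falls in subsequence B as its term 11, giving 1024.
Position 18 falls in subsequence B as its term 12, giving 2048.

81, 1024, 2048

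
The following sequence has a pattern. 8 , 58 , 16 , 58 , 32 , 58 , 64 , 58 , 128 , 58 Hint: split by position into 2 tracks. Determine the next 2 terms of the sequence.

The terms cycle through 2 interleaved subsequences.
Subsequence A is 8, 16, 32, 64, 128, which is powers of 2.
Subsequence B is 58, 58, 58, 58, 58, which is always 58.
Position 11 → subsequence A, term 6 = 256.
The 12th slot belongs to subsequence B; its 6th term is 58.

256, 58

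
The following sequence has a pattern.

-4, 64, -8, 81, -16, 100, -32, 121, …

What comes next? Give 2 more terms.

-64, 144

Taking every 2nd term gives 2 separate tracks.
Track A is -4, -8, -16, -32, which is multiplying by 2 each time.
Track B is 64, 81, 100, 121, which is consecutive squares n² from n = 8.
Position 9 falls in track A as its term 5, giving -64.
Position 10 falls in track B as its term 5, giving 144.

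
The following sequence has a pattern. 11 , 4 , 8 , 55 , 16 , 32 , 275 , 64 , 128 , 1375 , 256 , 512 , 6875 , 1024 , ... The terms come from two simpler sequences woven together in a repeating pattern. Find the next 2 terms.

2048, 34375

The slot pattern repeats as ABB (period 3), so there are 2 interleaved tracks.
Track A: 11, 55, 275, 1375, 6875 — a geometric progression (common ratio 5).
Track B: 4, 8, 16, 32, 64, 128, 256, 512, 1024 — powers of 2.
Term 15 comes from track B (its 10th entry): 2048.
Term 16 comes from track A (its 6th entry): 34375.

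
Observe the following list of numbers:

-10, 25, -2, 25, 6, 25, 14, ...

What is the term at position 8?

25

Odd-indexed and even-indexed terms follow separate rules.
Track A = -10, -2, 6, 14: arithmetic with common difference +8.
Track B = 25, 25, 25: the constant sequence 25.
Position 8 → track B, term 4 = 25.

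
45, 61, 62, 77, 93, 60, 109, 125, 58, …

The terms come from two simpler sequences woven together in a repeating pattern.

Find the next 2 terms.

Positions follow the repeating pattern AAB; grouping by letter gives 2 tracks.
Track A = 45, 61, 77, 93, 109, 125: adding 16 each time.
Track B = 62, 60, 58: arithmetic with common difference −2.
Position 10 → track A, term 7 = 141.
Term 11 comes from track A (its 8th entry): 157.

141, 157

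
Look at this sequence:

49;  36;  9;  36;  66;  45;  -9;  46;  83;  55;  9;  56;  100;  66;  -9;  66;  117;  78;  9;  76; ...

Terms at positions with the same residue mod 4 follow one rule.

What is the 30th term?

120

Split by position mod 4 into 4 tracks.
Stream A is 49, 66, 83, 100, 117, which is arithmetic with common difference +17.
Stream B is 36, 45, 55, 66, 78, which is the triangular numbers T_8, T_9, ….
Stream C is 9, -9, 9, -9, 9, which is the oscillation 9·(−1)^(n+1).
Stream D is 36, 46, 56, 66, 76, which is linear: a_n = 26 + 10·n.
Position 30 → stream B, term 8 = 120.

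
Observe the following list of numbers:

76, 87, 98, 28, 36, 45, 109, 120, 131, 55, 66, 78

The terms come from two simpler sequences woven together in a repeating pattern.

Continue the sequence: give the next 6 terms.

142, 153, 164, 91, 105, 120

Positions follow the repeating pattern AAABBB; grouping by letter gives 2 tracks.
Track A: 76, 87, 98, 109, 120, 131. Arithmetic with common difference +11.
Track B: 28, 36, 45, 55, 66, 78. Triangular numbers starting at T_7.
Term 13 comes from track A (its 7th entry): 142.
Term 14 comes from track A (its 8th entry): 153.
Term 15 comes from track A (its 9th entry): 164.
Term 16 comes from track B (its 7th entry): 91.
Position 17 falls in track B as its term 8, giving 105.
The 18th slot belongs to track B; its 9th term is 120.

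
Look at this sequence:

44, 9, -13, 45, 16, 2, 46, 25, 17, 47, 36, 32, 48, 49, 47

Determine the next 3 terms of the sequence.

Split by position mod 3: positions 1, 4, 7, … form one track, and each other residue class forms its own.
Track A: 44, 45, 46, 47, 48. Adding 1 each time.
Track B: 9, 16, 25, 36, 49. The squares 3², 4², 5², ….
Track C: -13, 2, 17, 32, 47. Arithmetic, step +15.
Position 16 → track A, term 6 = 49.
Position 17 falls in track B as its term 6, giving 64.
Position 18 falls in track C as its term 6, giving 62.

49, 64, 62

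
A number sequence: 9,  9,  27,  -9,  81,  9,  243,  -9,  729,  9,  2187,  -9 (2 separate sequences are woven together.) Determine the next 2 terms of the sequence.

6561, 9

Positions 1, 3, 5, … form one subsequence and positions 2, 4, 6, … form another.
Stream A: 9, 27, 81, 243, 729, 2187 (powers of 3).
Stream B: 9, -9, 9, -9, 9, -9 (alternating ±9).
The 13th slot belongs to stream A; its 7th term is 6561.
Position 14 falls in stream B as its term 7, giving 9.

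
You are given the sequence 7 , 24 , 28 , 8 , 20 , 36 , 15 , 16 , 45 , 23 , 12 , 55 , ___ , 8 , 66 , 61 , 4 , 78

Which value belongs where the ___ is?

The terms cycle through 3 interleaved subsequences.
Track A: 7, 8, 15, 23, ?, 61 — a Fibonacci-like recurrence a_n = a_{n-1} + a_{n-2}.
Track B: 24, 20, 16, 12, 8, 4 — arithmetic with common difference −4.
Track C: 28, 36, 45, 55, 66, 78 — the triangular numbers T_7, T_8, ….
Filling track A at index 5 by its rule yields 38.

38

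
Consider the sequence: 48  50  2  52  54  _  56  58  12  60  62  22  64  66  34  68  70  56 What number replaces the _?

Positions follow the repeating pattern AAB; grouping by letter gives 2 tracks.
Track A: 48, 50, 52, 54, 56, 58, 60, 62, 64, 66, 68, 70 (linear: a_n = 46 + 2·n).
Track B: 2, ?, 12, 22, 34, 56 (Fibonacci-style (each term is the sum of the two before it)).
The gap is track B's term 2; the rule gives 10.

10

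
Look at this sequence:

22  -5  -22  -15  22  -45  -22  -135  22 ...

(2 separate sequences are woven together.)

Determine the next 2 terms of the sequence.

-405, -22

Split by position mod 2 into 2 tracks.
Subsequence A: 22, -22, 22, -22, 22. Alternating ±22.
Subsequence B: -5, -15, -45, -135. Geometric, ×3 each step.
Position 10 falls in subsequence B as its term 5, giving -405.
Position 11 → subsequence A, term 6 = -22.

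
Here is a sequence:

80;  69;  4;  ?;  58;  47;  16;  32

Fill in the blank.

8

The slot pattern repeats as AABB (period 4), so there are 2 interleaved tracks.
Track A: 80, 69, 58, 47. Linear: a_n = 91 − 11·n.
Track B: 4, ?, 16, 32. Successive powers of 2.
So the missing entry in track B is 8.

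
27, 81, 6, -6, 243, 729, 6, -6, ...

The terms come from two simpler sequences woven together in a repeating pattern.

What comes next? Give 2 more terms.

Reading positions in blocks of 4 reveals the pattern AABB — 2 tracks woven together.
Track A = 27, 81, 243, 729: successive powers of 3.
Track B = 6, -6, 6, -6: the oscillation 6·(−1)^(n+1).
Position 9 falls in track A as its term 5, giving 2187.
Position 10 → track A, term 6 = 6561.

2187, 6561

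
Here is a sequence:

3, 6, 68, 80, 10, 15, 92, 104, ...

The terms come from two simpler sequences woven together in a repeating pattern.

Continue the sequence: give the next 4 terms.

21, 28, 116, 128

Positions follow the repeating pattern AABB; grouping by letter gives 2 tracks.
Subsequence A: 3, 6, 10, 15 — triangular numbers n(n+1)/2 for n = 2, 3, ….
Subsequence B: 68, 80, 92, 104 — arithmetic with common difference +12.
Term 9 comes from subsequence A (its 5th entry): 21.
The 10th slot belongs to subsequence A; its 6th term is 28.
Position 11 → subsequence B, term 5 = 116.
Term 12 comes from subsequence B (its 6th entry): 128.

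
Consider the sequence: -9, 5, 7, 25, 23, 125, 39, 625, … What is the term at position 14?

78125

Odd-indexed and even-indexed terms follow separate rules.
Track A = -9, 7, 23, 39: adding 16 each time.
Track B = 5, 25, 125, 625: powers 5^1, 5^2, 5^3, ….
Term 14 comes from track B (its 7th entry): 78125.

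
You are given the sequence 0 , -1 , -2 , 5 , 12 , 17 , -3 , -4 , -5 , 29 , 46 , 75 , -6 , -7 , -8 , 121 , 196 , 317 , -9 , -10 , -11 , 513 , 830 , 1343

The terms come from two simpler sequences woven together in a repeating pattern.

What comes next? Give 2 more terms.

Positions follow the repeating pattern AAABBB; grouping by letter gives 2 tracks.
Subsequence A = 0, -1, -2, -3, -4, -5, -6, -7, -8, -9, -10, -11: arithmetic with common difference −1.
Subsequence B = 5, 12, 17, 29, 46, 75, 121, 196, 317, 513, 830, 1343: each term equals the sum of the previous two.
The 25th slot belongs to subsequence A; its 13th term is -12.
The 26th slot belongs to subsequence A; its 14th term is -13.

-12, -13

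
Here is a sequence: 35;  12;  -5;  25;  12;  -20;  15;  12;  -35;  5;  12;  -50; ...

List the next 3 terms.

-5, 12, -65

Taking every 3rd term gives 3 separate tracks.
Track A: 35, 25, 15, 5. Arithmetic with common difference −10.
Track B: 12, 12, 12, 12. The constant sequence 12.
Track C: -5, -20, -35, -50. Arithmetic with common difference −15.
Position 13 falls in track A as its term 5, giving -5.
The 14th slot belongs to track B; its 5th term is 12.
The 15th slot belongs to track C; its 5th term is -65.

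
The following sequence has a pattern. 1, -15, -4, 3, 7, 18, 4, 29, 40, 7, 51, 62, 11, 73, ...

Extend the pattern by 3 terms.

Reading positions in blocks of 3 reveals the pattern ABB — 2 tracks woven together.
Subsequence A: 1, 3, 4, 7, 11 (each term equals the sum of the previous two).
Subsequence B: -15, -4, 7, 18, 29, 40, 51, 62, 73 (arithmetic with common difference +11).
The 15th slot belongs to subsequence B; its 10th term is 84.
Term 16 comes from subsequence A (its 6th entry): 18.
Position 17 falls in subsequence B as its term 11, giving 95.

84, 18, 95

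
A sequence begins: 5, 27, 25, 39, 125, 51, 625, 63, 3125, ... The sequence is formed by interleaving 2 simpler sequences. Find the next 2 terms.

75, 15625

Odd-indexed and even-indexed terms follow separate rules.
Stream A: 5, 25, 125, 625, 3125 — multiplying by 5 each time.
Stream B: 27, 39, 51, 63 — arithmetic, step +12.
Position 10 → stream B, term 5 = 75.
Term 11 comes from stream A (its 6th entry): 15625.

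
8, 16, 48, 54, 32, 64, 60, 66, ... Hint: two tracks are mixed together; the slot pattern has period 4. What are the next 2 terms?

128, 256

Positions follow the repeating pattern AABB; grouping by letter gives 2 tracks.
Subsequence A: 8, 16, 32, 64 (multiplying by 2 each time).
Subsequence B: 48, 54, 60, 66 (arithmetic with common difference +6).
Position 9 → subsequence A, term 5 = 128.
Term 10 comes from subsequence A (its 6th entry): 256.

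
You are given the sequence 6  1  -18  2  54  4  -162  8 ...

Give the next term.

Split by position mod 2 into 2 tracks.
Track A: 6, -18, 54, -162 (a geometric progression (common ratio -3)).
Track B: 1, 2, 4, 8 (successive powers of 2).
Term 9 comes from track A (its 5th entry): 486.

486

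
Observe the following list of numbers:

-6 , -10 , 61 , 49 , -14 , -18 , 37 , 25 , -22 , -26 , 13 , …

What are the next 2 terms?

1, -30

Reading positions in blocks of 4 reveals the pattern AABB — 2 tracks woven together.
Track A: -6, -10, -14, -18, -22, -26 — arithmetic, step −4.
Track B: 61, 49, 37, 25, 13 — arithmetic with common difference −12.
Position 12 falls in track B as its term 6, giving 1.
The 13th slot belongs to track A; its 7th term is -30.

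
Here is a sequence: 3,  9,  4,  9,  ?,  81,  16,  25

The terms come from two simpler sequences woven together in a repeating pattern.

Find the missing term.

27

Positions follow the repeating pattern AABB; grouping by letter gives 2 tracks.
Stream A: 3, 9, ?, 81. Successive powers of 3.
Stream B: 4, 9, 16, 25. Consecutive squares n² from n = 2.
Stream A's pattern makes the blank 27.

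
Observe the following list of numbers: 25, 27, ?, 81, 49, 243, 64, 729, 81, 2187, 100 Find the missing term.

Taking every 2nd term gives 2 separate tracks.
Track A: 25, ?, 49, 64, 81, 100. Perfect squares starting at 5².
Track B: 27, 81, 243, 729, 2187. Successive powers of 3.
Track A's pattern makes the blank 36.

36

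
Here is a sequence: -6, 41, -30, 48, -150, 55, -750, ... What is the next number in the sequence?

62

Positions 1, 3, 5, … form one subsequence and positions 2, 4, 6, … form another.
Track A: -6, -30, -150, -750 — a geometric progression (common ratio 5).
Track B: 41, 48, 55 — arithmetic with common difference +7.
Position 8 → track B, term 4 = 62.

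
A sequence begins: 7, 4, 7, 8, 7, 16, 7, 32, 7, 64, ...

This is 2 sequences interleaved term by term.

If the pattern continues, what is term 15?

Odd-indexed and even-indexed terms follow separate rules.
Stream A is 7, 7, 7, 7, 7, which is always 7.
Stream B is 4, 8, 16, 32, 64, which is powers 2^2, 2^3, 2^4, ….
Position 15 falls in stream A as its term 8, giving 7.

7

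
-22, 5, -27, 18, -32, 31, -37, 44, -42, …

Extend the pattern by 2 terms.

Taking every 2nd term gives 2 separate tracks.
Subsequence A: -22, -27, -32, -37, -42 — subtracting 5 each time.
Subsequence B: 5, 18, 31, 44 — arithmetic, step +13.
Term 10 comes from subsequence B (its 5th entry): 57.
Position 11 → subsequence A, term 6 = -47.

57, -47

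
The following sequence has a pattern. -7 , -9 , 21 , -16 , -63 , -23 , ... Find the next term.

The terms cycle through 2 interleaved subsequences.
Stream A: -7, 21, -63 (a geometric progression (common ratio -3)).
Stream B: -9, -16, -23 (arithmetic, step −7).
Position 7 → stream A, term 4 = 189.

189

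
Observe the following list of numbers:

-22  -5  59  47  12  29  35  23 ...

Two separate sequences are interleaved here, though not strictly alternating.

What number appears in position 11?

Reading positions in blocks of 4 reveals the pattern AABB — 2 tracks woven together.
Track A: -22, -5, 12, 29 — arithmetic, step +17.
Track B: 59, 47, 35, 23 — arithmetic with common difference −12.
Term 11 comes from track B (its 5th entry): 11.

11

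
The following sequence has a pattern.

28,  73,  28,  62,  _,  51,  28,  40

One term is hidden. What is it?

28

Split by position mod 2 into 2 tracks.
Subsequence A: 28, 28, ?, 28. Always 28.
Subsequence B: 73, 62, 51, 40. Arithmetic, step −11.
Subsequence A's pattern makes the blank 28.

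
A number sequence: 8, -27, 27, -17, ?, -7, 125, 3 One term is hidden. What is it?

64

Split by position mod 2 into 2 tracks.
Track A = 8, 27, ?, 125: consecutive cubes n³ from n = 2.
Track B = -27, -17, -7, 3: linear: a_n = -37 + 10·n.
Filling track A at index 3 by its rule yields 64.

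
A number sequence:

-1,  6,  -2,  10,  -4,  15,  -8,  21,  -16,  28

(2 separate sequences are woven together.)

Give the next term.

Taking every 2nd term gives 2 separate tracks.
Subsequence A: -1, -2, -4, -8, -16. Geometric, ×2 each step.
Subsequence B: 6, 10, 15, 21, 28. Triangular numbers starting at T_3.
Position 11 → subsequence A, term 6 = -32.

-32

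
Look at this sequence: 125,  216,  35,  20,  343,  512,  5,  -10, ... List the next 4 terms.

729, 1000, -25, -40

Positions follow the repeating pattern AABB; grouping by letter gives 2 tracks.
Stream A is 125, 216, 343, 512, which is consecutive cubes n³ from n = 5.
Stream B is 35, 20, 5, -10, which is subtracting 15 each time.
The 9th slot belongs to stream A; its 5th term is 729.
The 10th slot belongs to stream A; its 6th term is 1000.
Position 11 → stream B, term 5 = -25.
The 12th slot belongs to stream B; its 6th term is -40.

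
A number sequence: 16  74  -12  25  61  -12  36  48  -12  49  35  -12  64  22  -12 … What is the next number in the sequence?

81

Split by position mod 3 into 3 tracks.
Subsequence A: 16, 25, 36, 49, 64 — perfect squares starting at 4².
Subsequence B: 74, 61, 48, 35, 22 — arithmetic with common difference −13.
Subsequence C: -12, -12, -12, -12, -12 — always -12.
Position 16 falls in subsequence A as its term 6, giving 81.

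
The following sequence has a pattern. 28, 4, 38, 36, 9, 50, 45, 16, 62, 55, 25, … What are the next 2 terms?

Split by position mod 3: positions 1, 4, 7, … form one track, and each other residue class forms its own.
Stream A: 28, 36, 45, 55 — triangular numbers n(n+1)/2 for n = 7, 8, ….
Stream B: 4, 9, 16, 25 — the squares 2², 3², 4², ….
Stream C: 38, 50, 62 — linear: a_n = 26 + 12·n.
The 12th slot belongs to stream C; its 4th term is 74.
The 13th slot belongs to stream A; its 5th term is 66.

74, 66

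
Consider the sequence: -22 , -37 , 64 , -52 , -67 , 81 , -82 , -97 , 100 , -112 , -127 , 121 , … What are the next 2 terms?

-142, -157

Positions follow the repeating pattern AAB; grouping by letter gives 2 tracks.
Subsequence A is -22, -37, -52, -67, -82, -97, -112, -127, which is arithmetic, step −15.
Subsequence B is 64, 81, 100, 121, which is perfect squares starting at 8².
Position 13 falls in subsequence A as its term 9, giving -142.
Term 14 comes from subsequence A (its 10th entry): -157.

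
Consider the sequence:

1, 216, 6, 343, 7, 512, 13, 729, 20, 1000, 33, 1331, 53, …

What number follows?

1728

The terms cycle through 2 interleaved subsequences.
Stream A is 1, 6, 7, 13, 20, 33, 53, which is Fibonacci-style (each term is the sum of the two before it).
Stream B is 216, 343, 512, 729, 1000, 1331, which is perfect cubes starting at 6³.
Position 14 → stream B, term 7 = 1728.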